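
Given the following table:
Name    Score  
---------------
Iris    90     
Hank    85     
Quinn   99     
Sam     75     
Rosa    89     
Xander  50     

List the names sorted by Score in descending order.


Sorting by Score (descending):
  Quinn: 99
  Iris: 90
  Rosa: 89
  Hank: 85
  Sam: 75
  Xander: 50


ANSWER: Quinn, Iris, Rosa, Hank, Sam, Xander


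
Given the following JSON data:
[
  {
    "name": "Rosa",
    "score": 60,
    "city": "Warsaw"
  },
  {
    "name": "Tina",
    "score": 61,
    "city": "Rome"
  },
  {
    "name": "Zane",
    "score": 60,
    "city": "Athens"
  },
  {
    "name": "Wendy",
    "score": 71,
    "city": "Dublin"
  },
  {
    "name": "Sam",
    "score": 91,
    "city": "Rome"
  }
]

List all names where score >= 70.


Filtering records where score >= 70:
  Rosa (score=60) -> no
  Tina (score=61) -> no
  Zane (score=60) -> no
  Wendy (score=71) -> YES
  Sam (score=91) -> YES


ANSWER: Wendy, Sam


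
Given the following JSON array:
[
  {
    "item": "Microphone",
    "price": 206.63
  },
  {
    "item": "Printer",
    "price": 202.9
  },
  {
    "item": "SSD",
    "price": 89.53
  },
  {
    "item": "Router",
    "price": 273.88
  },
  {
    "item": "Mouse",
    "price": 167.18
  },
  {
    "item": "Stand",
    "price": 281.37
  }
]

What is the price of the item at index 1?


Array index 1 -> Printer
price = 202.9

ANSWER: 202.9


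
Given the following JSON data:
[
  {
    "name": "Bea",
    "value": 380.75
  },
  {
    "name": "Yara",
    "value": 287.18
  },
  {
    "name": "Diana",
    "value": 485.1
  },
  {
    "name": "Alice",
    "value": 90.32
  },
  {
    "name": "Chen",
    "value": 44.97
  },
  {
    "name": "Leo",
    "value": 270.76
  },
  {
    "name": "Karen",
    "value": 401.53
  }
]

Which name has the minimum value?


Comparing values:
  Bea: 380.75
  Yara: 287.18
  Diana: 485.1
  Alice: 90.32
  Chen: 44.97
  Leo: 270.76
  Karen: 401.53
Minimum: Chen (44.97)

ANSWER: Chen


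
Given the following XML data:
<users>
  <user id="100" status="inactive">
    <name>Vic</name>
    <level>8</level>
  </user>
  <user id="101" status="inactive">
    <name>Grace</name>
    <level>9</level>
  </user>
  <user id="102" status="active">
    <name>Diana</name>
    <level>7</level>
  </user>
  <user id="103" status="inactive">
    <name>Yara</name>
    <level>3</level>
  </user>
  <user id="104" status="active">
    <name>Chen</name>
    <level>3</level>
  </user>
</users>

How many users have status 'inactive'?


Counting users with status='inactive':
  Vic (id=100) -> MATCH
  Grace (id=101) -> MATCH
  Yara (id=103) -> MATCH
Count: 3

ANSWER: 3


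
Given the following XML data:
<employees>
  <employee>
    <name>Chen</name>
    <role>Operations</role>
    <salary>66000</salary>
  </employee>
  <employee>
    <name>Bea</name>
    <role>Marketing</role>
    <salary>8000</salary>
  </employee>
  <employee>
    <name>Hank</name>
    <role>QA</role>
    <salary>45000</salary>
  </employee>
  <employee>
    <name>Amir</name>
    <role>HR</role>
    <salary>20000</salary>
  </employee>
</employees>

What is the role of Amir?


Searching for <employee> with <name>Amir</name>
Found at position 4
<role>HR</role>

ANSWER: HR


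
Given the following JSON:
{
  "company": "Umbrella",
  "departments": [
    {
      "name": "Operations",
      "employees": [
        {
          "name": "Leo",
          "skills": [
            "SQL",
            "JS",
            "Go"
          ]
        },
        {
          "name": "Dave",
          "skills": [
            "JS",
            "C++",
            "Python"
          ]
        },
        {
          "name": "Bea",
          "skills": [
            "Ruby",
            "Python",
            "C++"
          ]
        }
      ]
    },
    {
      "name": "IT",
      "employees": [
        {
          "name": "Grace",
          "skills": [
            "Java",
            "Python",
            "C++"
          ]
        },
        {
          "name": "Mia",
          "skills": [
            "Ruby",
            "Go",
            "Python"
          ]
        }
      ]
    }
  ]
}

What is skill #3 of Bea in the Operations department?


Path: departments[0].employees[2].skills[2]
Value: C++

ANSWER: C++


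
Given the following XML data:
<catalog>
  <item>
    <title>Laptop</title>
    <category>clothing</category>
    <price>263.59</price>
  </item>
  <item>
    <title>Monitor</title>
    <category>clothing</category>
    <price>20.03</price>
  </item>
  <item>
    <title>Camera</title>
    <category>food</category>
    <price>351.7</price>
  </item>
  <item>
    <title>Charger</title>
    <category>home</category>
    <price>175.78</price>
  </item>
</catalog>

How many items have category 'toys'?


Scanning <item> elements for <category>toys</category>:
Count: 0

ANSWER: 0


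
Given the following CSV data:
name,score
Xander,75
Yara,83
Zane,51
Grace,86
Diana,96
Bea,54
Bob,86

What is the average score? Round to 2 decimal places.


Scores: 75, 83, 51, 86, 96, 54, 86
Sum = 531
Count = 7
Average = 531 / 7 = 75.86

ANSWER: 75.86


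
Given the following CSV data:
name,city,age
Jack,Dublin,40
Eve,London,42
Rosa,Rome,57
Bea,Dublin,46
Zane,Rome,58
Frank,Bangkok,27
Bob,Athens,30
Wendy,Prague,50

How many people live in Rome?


Scanning city column for 'Rome':
  Row 3: Rosa -> MATCH
  Row 5: Zane -> MATCH
Total matches: 2

ANSWER: 2


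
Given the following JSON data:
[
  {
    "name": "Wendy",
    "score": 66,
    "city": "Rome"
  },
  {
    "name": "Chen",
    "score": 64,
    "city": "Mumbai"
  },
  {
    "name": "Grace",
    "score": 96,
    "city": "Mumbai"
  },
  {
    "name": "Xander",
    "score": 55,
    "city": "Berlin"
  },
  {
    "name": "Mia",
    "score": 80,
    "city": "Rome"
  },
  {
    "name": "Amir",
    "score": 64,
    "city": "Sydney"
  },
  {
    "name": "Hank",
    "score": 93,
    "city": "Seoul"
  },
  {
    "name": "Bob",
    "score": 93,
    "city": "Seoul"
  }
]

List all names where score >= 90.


Filtering records where score >= 90:
  Wendy (score=66) -> no
  Chen (score=64) -> no
  Grace (score=96) -> YES
  Xander (score=55) -> no
  Mia (score=80) -> no
  Amir (score=64) -> no
  Hank (score=93) -> YES
  Bob (score=93) -> YES


ANSWER: Grace, Hank, Bob


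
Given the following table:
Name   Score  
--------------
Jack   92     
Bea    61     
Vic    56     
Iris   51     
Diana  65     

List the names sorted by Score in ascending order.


Sorting by Score (ascending):
  Iris: 51
  Vic: 56
  Bea: 61
  Diana: 65
  Jack: 92


ANSWER: Iris, Vic, Bea, Diana, Jack


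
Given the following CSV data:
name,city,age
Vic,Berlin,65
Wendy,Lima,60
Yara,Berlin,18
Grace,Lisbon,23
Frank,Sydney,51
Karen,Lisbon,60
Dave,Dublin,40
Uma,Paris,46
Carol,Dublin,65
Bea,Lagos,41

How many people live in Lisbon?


Scanning city column for 'Lisbon':
  Row 4: Grace -> MATCH
  Row 6: Karen -> MATCH
Total matches: 2

ANSWER: 2


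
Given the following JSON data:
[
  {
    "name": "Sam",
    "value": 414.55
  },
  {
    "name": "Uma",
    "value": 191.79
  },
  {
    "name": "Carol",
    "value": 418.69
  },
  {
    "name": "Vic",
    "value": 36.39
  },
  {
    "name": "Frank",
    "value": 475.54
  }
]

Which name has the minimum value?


Comparing values:
  Sam: 414.55
  Uma: 191.79
  Carol: 418.69
  Vic: 36.39
  Frank: 475.54
Minimum: Vic (36.39)

ANSWER: Vic


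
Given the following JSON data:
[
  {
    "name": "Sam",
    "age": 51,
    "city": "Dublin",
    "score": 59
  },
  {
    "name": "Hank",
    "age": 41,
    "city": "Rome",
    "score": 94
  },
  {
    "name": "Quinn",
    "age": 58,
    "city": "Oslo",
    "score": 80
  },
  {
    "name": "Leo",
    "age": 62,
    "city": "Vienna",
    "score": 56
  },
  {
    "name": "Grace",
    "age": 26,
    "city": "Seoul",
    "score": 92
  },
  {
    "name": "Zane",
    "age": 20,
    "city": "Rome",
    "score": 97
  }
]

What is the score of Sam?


Looking up record where name = Sam
Record index: 0
Field 'score' = 59

ANSWER: 59


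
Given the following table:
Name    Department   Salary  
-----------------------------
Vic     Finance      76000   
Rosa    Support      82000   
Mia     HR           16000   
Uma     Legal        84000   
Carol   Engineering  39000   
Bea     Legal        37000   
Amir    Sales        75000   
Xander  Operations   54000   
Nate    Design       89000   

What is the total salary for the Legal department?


Legal department members:
  Uma: 84000
  Bea: 37000
Total = 84000 + 37000 = 121000

ANSWER: 121000


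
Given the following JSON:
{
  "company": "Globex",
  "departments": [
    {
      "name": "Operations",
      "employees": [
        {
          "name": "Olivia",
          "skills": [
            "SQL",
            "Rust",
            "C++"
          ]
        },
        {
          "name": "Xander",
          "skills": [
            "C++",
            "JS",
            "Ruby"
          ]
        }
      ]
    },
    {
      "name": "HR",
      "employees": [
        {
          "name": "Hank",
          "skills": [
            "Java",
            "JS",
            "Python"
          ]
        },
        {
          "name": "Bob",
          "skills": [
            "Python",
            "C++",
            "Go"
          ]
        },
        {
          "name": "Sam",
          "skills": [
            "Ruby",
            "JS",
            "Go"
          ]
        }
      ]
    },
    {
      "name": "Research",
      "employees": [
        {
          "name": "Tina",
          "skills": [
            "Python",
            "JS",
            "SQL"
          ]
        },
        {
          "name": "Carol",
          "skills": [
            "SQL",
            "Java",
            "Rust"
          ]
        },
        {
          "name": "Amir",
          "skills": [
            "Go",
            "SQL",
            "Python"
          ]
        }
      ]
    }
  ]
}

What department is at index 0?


Path: departments[0].name
Value: Operations

ANSWER: Operations


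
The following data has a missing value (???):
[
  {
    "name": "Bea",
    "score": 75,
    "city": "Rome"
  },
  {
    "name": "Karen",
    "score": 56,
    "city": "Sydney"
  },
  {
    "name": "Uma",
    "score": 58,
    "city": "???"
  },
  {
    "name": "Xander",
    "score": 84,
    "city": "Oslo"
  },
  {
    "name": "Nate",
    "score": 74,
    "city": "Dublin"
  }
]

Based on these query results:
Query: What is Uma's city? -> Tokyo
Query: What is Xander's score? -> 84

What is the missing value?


The missing value is Uma's city
From query: Uma's city = Tokyo

ANSWER: Tokyo


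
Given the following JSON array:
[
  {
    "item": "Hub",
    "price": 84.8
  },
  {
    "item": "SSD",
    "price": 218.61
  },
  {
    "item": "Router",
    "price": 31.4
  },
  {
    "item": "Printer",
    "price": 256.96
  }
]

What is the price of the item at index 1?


Array index 1 -> SSD
price = 218.61

ANSWER: 218.61


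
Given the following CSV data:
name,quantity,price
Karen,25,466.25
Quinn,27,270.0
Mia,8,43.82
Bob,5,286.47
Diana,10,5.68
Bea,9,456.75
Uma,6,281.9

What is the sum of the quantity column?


Values in 'quantity' column:
  Row 1: 25
  Row 2: 27
  Row 3: 8
  Row 4: 5
  Row 5: 10
  Row 6: 9
  Row 7: 6
Sum = 25 + 27 + 8 + 5 + 10 + 9 + 6 = 90

ANSWER: 90


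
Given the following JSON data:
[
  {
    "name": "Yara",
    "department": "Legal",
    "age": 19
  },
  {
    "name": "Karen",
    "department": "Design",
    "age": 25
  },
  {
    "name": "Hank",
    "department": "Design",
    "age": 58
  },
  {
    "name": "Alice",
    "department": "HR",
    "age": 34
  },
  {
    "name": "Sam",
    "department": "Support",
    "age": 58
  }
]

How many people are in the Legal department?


Scanning records for department = Legal
  Record 0: Yara
Count: 1

ANSWER: 1


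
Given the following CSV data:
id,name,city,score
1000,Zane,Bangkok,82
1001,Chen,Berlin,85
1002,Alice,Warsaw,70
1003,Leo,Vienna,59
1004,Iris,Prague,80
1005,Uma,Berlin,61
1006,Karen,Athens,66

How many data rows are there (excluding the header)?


Counting rows (excluding header):
Header: id,name,city,score
Data rows: 7

ANSWER: 7


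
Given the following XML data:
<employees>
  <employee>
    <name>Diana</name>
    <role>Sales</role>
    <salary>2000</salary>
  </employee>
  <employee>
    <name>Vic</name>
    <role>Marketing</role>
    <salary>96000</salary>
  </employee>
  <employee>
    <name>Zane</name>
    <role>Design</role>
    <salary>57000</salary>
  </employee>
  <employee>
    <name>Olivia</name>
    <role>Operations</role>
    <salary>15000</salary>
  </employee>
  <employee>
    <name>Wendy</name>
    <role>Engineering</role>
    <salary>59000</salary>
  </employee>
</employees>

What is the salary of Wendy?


Searching for <employee> with <name>Wendy</name>
Found at position 5
<salary>59000</salary>

ANSWER: 59000


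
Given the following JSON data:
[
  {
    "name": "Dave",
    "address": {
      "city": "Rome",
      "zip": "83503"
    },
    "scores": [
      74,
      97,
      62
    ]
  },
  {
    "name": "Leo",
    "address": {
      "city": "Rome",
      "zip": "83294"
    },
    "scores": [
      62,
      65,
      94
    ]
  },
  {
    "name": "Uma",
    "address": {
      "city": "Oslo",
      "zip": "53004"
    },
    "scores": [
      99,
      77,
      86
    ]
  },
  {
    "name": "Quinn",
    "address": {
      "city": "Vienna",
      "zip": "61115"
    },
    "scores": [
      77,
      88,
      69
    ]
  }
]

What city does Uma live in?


Path: records[2].address.city
Value: Oslo

ANSWER: Oslo


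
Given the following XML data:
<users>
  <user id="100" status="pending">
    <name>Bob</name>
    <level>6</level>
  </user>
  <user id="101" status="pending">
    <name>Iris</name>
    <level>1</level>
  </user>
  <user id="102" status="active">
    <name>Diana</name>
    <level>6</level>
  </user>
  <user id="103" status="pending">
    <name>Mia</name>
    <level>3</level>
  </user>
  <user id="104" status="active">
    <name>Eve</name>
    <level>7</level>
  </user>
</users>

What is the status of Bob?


Finding user with name = Bob
user id="100" status="pending"

ANSWER: pending


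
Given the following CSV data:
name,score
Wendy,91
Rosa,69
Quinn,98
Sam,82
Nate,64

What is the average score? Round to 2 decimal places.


Scores: 91, 69, 98, 82, 64
Sum = 404
Count = 5
Average = 404 / 5 = 80.80

ANSWER: 80.80


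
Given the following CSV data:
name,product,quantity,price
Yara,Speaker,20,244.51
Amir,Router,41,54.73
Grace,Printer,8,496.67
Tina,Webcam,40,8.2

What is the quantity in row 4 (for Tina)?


Row 4: Tina
Column 'quantity' = 40

ANSWER: 40


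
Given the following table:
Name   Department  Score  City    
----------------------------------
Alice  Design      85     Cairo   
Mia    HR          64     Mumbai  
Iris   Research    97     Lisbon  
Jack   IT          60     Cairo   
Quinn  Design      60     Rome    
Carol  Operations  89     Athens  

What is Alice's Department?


Row 1: Alice
Department = Design

ANSWER: Design


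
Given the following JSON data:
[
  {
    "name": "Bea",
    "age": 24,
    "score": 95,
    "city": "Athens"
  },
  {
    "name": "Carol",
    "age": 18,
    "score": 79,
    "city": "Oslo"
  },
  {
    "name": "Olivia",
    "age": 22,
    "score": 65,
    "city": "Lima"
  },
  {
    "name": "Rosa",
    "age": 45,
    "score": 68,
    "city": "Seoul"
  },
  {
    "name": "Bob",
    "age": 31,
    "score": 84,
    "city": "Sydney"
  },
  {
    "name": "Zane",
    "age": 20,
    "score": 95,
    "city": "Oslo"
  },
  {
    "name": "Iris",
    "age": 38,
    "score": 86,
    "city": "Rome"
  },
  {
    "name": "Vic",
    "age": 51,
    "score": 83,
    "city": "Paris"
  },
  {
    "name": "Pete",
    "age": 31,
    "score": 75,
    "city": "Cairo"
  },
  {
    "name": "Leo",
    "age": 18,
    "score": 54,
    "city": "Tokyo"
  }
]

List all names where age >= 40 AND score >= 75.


Checking both conditions:
  Bea (age=24, score=95) -> no
  Carol (age=18, score=79) -> no
  Olivia (age=22, score=65) -> no
  Rosa (age=45, score=68) -> no
  Bob (age=31, score=84) -> no
  Zane (age=20, score=95) -> no
  Iris (age=38, score=86) -> no
  Vic (age=51, score=83) -> YES
  Pete (age=31, score=75) -> no
  Leo (age=18, score=54) -> no


ANSWER: Vic


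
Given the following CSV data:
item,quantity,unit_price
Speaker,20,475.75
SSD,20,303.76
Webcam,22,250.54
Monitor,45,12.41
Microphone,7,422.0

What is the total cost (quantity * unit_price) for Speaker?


Row: Speaker
quantity = 20
unit_price = 475.75
total = 20 * 475.75 = 9515.0

ANSWER: 9515.0


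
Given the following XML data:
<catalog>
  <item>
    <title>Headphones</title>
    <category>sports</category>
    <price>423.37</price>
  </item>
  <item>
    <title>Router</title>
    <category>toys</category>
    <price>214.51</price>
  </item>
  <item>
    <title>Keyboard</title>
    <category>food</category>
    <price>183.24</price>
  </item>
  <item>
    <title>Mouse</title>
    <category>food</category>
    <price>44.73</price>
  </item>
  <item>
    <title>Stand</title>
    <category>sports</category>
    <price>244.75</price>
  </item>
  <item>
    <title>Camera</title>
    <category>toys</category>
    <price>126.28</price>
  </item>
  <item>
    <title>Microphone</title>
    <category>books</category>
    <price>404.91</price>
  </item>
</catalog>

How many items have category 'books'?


Scanning <item> elements for <category>books</category>:
  Item 7: Microphone -> MATCH
Count: 1

ANSWER: 1


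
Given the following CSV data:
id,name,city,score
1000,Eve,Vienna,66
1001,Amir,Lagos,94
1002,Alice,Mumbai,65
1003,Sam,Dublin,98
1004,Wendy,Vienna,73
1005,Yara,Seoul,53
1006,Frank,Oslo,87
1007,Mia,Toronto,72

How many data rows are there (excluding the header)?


Counting rows (excluding header):
Header: id,name,city,score
Data rows: 8

ANSWER: 8


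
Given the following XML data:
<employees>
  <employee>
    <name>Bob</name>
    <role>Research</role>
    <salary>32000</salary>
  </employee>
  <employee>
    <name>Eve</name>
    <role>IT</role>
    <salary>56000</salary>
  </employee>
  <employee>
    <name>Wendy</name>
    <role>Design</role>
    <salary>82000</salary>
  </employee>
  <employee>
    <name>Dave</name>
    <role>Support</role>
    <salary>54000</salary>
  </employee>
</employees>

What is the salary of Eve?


Searching for <employee> with <name>Eve</name>
Found at position 2
<salary>56000</salary>

ANSWER: 56000


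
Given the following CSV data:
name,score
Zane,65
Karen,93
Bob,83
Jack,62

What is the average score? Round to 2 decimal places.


Scores: 65, 93, 83, 62
Sum = 303
Count = 4
Average = 303 / 4 = 75.75

ANSWER: 75.75


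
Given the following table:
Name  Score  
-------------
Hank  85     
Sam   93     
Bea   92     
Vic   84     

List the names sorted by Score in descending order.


Sorting by Score (descending):
  Sam: 93
  Bea: 92
  Hank: 85
  Vic: 84


ANSWER: Sam, Bea, Hank, Vic


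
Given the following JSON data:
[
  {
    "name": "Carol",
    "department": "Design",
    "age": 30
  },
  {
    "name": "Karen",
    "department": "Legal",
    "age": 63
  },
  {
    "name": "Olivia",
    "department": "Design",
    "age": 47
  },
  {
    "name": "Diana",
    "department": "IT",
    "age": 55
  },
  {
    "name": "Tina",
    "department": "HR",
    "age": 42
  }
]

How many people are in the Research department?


Scanning records for department = Research
  No matches found
Count: 0

ANSWER: 0


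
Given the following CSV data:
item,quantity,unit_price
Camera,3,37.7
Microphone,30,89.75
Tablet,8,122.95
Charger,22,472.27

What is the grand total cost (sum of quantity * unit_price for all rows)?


Computing row totals:
  Camera: 3 * 37.7 = 113.1
  Microphone: 30 * 89.75 = 2692.5
  Tablet: 8 * 122.95 = 983.6
  Charger: 22 * 472.27 = 10389.94
Grand total = 113.1 + 2692.5 + 983.6 + 10389.94 = 14179.14

ANSWER: 14179.14


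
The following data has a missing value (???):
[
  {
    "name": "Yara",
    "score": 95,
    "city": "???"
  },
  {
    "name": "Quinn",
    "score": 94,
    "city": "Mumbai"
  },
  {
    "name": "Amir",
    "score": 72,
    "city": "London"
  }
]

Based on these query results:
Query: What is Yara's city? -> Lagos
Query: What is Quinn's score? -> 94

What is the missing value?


The missing value is Yara's city
From query: Yara's city = Lagos

ANSWER: Lagos


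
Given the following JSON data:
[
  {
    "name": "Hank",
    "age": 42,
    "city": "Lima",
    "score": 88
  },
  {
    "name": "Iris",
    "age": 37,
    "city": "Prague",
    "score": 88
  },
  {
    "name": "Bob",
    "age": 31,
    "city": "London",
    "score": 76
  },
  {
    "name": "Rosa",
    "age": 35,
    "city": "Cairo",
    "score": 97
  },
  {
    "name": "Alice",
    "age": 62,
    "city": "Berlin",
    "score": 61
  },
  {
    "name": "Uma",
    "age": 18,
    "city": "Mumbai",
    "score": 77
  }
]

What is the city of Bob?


Looking up record where name = Bob
Record index: 2
Field 'city' = London

ANSWER: London


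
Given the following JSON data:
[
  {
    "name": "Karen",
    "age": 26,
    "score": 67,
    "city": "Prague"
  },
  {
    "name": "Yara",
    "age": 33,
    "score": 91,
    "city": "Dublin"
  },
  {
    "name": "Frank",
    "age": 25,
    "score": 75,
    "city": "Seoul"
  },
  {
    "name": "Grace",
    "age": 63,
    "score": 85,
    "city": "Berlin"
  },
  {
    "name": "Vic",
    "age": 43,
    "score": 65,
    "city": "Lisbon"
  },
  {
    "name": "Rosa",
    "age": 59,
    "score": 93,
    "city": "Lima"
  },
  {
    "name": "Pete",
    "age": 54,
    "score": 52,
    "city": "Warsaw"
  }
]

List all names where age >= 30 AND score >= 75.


Checking both conditions:
  Karen (age=26, score=67) -> no
  Yara (age=33, score=91) -> YES
  Frank (age=25, score=75) -> no
  Grace (age=63, score=85) -> YES
  Vic (age=43, score=65) -> no
  Rosa (age=59, score=93) -> YES
  Pete (age=54, score=52) -> no


ANSWER: Yara, Grace, Rosa


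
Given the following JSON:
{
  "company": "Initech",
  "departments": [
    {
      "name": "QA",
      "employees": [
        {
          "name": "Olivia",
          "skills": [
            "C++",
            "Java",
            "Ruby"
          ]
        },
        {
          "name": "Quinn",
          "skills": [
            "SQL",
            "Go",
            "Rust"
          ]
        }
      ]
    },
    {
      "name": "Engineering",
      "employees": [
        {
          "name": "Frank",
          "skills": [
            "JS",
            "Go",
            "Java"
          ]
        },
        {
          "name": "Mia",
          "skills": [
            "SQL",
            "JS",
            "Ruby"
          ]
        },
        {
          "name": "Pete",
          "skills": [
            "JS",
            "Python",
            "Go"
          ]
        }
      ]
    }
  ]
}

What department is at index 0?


Path: departments[0].name
Value: QA

ANSWER: QA


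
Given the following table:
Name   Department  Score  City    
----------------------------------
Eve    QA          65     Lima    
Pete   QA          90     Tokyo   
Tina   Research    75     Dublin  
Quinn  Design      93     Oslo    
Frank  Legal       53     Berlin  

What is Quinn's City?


Row 4: Quinn
City = Oslo

ANSWER: Oslo


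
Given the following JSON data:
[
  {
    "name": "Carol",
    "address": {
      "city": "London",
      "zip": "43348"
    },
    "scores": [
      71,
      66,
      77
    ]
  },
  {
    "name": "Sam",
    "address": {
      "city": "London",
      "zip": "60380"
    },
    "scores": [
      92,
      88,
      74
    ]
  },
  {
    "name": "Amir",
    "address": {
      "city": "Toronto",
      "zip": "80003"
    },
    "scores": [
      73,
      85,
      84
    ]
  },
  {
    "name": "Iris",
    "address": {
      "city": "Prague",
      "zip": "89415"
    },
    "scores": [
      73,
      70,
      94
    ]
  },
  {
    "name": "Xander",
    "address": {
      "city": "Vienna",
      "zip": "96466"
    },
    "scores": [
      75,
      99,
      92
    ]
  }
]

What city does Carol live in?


Path: records[0].address.city
Value: London

ANSWER: London


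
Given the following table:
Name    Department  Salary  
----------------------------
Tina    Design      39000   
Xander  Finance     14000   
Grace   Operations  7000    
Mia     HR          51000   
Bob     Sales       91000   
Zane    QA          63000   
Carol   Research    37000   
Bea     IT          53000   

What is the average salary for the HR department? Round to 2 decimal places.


HR department members:
  Mia: 51000
Sum = 51000
Count = 1
Average = 51000 / 1 = 51000.00

ANSWER: 51000.00


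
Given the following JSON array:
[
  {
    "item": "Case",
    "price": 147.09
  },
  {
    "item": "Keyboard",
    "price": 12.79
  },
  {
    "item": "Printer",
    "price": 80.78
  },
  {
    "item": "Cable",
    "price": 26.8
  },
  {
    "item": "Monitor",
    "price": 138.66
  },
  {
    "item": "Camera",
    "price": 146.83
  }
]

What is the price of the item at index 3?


Array index 3 -> Cable
price = 26.8

ANSWER: 26.8


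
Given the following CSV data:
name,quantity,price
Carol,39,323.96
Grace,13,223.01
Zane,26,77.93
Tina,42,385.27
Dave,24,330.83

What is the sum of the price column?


Values in 'price' column:
  Row 1: 323.96
  Row 2: 223.01
  Row 3: 77.93
  Row 4: 385.27
  Row 5: 330.83
Sum = 323.96 + 223.01 + 77.93 + 385.27 + 330.83 = 1341.0

ANSWER: 1341.0


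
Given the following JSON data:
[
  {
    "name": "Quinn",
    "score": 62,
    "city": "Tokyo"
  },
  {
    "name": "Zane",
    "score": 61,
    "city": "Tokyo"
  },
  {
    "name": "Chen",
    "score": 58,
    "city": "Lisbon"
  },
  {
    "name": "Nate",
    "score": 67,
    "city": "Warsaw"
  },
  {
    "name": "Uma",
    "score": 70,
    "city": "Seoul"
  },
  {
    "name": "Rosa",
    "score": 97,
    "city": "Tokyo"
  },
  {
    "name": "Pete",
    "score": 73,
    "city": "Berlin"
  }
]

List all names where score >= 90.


Filtering records where score >= 90:
  Quinn (score=62) -> no
  Zane (score=61) -> no
  Chen (score=58) -> no
  Nate (score=67) -> no
  Uma (score=70) -> no
  Rosa (score=97) -> YES
  Pete (score=73) -> no


ANSWER: Rosa


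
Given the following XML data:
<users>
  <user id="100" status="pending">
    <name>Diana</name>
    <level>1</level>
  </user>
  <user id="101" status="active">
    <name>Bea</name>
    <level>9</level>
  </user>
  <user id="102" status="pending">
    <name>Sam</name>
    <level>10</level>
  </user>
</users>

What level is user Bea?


Finding user: Bea
<level>9</level>

ANSWER: 9


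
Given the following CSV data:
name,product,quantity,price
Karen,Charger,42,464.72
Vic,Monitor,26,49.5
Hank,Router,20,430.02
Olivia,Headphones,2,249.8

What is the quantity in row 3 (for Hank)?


Row 3: Hank
Column 'quantity' = 20

ANSWER: 20


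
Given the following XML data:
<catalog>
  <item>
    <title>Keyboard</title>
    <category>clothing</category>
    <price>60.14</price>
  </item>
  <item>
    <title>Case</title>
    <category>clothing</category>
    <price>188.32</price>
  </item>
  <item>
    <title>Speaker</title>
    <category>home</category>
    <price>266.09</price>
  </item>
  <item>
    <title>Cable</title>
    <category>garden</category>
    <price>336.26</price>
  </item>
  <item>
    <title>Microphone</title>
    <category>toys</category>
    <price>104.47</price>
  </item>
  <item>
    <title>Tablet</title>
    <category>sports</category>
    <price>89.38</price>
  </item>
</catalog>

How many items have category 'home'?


Scanning <item> elements for <category>home</category>:
  Item 3: Speaker -> MATCH
Count: 1

ANSWER: 1


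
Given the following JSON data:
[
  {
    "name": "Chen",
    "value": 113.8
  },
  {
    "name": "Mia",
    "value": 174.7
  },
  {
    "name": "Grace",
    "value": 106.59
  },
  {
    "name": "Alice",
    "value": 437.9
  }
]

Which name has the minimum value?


Comparing values:
  Chen: 113.8
  Mia: 174.7
  Grace: 106.59
  Alice: 437.9
Minimum: Grace (106.59)

ANSWER: Grace


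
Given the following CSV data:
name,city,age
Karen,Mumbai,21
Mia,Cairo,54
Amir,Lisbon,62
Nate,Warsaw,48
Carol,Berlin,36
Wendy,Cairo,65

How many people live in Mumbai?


Scanning city column for 'Mumbai':
  Row 1: Karen -> MATCH
Total matches: 1

ANSWER: 1


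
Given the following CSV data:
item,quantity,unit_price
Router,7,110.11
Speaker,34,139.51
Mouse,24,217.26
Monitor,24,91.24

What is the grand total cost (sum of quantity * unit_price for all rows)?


Computing row totals:
  Router: 7 * 110.11 = 770.77
  Speaker: 34 * 139.51 = 4743.34
  Mouse: 24 * 217.26 = 5214.24
  Monitor: 24 * 91.24 = 2189.76
Grand total = 770.77 + 4743.34 + 5214.24 + 2189.76 = 12918.11

ANSWER: 12918.11


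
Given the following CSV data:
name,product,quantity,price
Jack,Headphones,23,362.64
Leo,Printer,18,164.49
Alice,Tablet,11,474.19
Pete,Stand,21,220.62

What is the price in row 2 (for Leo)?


Row 2: Leo
Column 'price' = 164.49

ANSWER: 164.49


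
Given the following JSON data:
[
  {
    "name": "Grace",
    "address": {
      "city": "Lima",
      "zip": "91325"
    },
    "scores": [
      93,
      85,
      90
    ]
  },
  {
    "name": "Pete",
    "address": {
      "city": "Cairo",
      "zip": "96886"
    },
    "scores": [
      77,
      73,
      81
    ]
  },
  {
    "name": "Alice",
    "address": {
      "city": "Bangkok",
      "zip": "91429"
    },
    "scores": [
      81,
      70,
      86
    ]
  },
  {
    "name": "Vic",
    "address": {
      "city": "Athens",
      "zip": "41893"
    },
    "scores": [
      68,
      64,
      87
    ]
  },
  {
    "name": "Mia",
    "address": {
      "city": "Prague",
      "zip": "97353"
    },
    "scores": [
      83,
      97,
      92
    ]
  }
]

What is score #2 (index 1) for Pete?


Path: records[1].scores[1]
Value: 73

ANSWER: 73


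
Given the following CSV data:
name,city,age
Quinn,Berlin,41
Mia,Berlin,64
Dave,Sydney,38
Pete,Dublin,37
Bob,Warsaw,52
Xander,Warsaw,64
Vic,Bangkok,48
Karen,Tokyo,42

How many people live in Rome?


Scanning city column for 'Rome':
Total matches: 0

ANSWER: 0


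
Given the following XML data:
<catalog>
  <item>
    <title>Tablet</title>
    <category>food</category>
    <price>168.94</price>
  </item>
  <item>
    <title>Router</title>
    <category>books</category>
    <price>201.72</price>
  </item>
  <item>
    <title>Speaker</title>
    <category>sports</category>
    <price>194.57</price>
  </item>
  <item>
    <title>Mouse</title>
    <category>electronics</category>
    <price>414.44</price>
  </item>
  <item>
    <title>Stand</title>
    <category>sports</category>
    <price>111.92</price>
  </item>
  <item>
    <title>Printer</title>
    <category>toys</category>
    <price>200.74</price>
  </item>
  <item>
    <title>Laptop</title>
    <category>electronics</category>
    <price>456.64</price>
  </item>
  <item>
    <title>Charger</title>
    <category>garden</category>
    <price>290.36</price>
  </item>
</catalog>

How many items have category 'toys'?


Scanning <item> elements for <category>toys</category>:
  Item 6: Printer -> MATCH
Count: 1

ANSWER: 1


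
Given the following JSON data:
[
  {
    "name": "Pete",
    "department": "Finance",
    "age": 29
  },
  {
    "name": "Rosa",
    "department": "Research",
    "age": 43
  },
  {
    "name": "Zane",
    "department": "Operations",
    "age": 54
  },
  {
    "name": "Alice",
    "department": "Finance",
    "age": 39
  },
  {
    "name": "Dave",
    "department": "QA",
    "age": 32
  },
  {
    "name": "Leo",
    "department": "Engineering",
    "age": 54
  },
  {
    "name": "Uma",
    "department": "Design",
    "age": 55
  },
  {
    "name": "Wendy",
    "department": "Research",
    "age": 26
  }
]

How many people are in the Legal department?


Scanning records for department = Legal
  No matches found
Count: 0

ANSWER: 0


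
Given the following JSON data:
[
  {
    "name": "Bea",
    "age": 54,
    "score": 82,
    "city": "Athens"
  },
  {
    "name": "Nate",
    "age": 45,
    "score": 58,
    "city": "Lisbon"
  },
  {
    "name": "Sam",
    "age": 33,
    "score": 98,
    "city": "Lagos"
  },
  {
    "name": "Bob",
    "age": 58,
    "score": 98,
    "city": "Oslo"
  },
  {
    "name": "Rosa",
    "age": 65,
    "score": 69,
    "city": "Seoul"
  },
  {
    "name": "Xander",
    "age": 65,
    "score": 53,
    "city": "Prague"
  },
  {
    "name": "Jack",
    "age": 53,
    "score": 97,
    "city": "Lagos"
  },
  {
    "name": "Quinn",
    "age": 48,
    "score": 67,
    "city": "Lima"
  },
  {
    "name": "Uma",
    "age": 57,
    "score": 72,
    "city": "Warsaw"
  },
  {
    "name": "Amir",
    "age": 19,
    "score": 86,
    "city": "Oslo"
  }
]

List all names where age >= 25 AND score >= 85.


Checking both conditions:
  Bea (age=54, score=82) -> no
  Nate (age=45, score=58) -> no
  Sam (age=33, score=98) -> YES
  Bob (age=58, score=98) -> YES
  Rosa (age=65, score=69) -> no
  Xander (age=65, score=53) -> no
  Jack (age=53, score=97) -> YES
  Quinn (age=48, score=67) -> no
  Uma (age=57, score=72) -> no
  Amir (age=19, score=86) -> no


ANSWER: Sam, Bob, Jack


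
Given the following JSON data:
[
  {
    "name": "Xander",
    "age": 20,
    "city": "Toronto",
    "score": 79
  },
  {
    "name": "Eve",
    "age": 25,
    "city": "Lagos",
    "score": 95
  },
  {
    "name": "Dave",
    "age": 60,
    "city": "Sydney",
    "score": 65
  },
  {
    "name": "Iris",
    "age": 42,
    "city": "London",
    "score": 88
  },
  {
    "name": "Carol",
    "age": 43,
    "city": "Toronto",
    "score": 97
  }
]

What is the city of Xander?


Looking up record where name = Xander
Record index: 0
Field 'city' = Toronto

ANSWER: Toronto


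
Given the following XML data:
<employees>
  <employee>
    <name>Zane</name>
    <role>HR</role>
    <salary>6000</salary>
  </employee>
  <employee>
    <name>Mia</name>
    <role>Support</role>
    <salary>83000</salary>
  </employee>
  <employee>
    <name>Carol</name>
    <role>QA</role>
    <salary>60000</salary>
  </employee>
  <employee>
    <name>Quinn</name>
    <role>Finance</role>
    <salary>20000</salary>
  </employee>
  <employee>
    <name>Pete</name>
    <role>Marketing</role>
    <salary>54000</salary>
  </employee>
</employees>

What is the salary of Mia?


Searching for <employee> with <name>Mia</name>
Found at position 2
<salary>83000</salary>

ANSWER: 83000


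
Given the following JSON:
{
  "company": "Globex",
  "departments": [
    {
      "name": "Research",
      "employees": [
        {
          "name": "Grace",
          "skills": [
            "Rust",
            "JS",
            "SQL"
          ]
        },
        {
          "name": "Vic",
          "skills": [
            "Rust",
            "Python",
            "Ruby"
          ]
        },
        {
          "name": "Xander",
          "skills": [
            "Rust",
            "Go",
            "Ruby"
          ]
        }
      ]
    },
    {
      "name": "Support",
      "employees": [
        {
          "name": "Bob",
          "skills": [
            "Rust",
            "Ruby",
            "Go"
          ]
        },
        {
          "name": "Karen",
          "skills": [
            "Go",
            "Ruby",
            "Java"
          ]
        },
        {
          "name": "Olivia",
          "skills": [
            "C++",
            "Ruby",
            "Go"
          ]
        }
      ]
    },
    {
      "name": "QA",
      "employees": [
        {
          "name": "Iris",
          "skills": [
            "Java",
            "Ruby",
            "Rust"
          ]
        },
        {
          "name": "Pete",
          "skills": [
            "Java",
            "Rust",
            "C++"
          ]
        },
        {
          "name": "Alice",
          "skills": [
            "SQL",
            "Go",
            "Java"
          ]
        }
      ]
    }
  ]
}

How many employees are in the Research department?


Path: departments[0].employees
Count: 3

ANSWER: 3


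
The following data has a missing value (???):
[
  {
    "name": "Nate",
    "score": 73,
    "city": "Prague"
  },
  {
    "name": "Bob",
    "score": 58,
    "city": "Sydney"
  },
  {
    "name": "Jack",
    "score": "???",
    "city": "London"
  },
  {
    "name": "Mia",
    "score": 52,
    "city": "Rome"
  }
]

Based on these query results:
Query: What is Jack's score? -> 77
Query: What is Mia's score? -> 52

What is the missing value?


The missing value is Jack's score
From query: Jack's score = 77

ANSWER: 77


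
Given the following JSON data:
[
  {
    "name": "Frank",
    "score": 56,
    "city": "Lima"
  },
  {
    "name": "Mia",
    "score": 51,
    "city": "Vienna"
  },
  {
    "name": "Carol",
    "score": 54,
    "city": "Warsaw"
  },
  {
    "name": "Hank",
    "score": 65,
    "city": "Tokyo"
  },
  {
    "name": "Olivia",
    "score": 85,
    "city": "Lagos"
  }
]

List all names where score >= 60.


Filtering records where score >= 60:
  Frank (score=56) -> no
  Mia (score=51) -> no
  Carol (score=54) -> no
  Hank (score=65) -> YES
  Olivia (score=85) -> YES


ANSWER: Hank, Olivia


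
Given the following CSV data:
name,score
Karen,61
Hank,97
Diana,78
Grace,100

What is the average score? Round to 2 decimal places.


Scores: 61, 97, 78, 100
Sum = 336
Count = 4
Average = 336 / 4 = 84.00

ANSWER: 84.00


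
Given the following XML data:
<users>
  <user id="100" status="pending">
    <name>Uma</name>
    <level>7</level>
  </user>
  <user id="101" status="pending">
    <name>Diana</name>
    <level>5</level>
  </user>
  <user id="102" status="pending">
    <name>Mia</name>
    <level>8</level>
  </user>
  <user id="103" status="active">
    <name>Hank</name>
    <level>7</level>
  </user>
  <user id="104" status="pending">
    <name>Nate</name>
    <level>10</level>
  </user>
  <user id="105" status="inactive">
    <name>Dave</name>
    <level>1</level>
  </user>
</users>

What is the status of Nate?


Finding user with name = Nate
user id="104" status="pending"

ANSWER: pending


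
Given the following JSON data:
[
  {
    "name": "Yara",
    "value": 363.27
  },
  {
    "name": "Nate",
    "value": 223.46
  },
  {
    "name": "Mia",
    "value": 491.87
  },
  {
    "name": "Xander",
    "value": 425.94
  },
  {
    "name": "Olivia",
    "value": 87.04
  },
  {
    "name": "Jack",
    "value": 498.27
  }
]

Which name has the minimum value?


Comparing values:
  Yara: 363.27
  Nate: 223.46
  Mia: 491.87
  Xander: 425.94
  Olivia: 87.04
  Jack: 498.27
Minimum: Olivia (87.04)

ANSWER: Olivia


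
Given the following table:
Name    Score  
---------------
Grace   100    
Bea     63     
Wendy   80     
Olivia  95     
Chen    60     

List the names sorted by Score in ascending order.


Sorting by Score (ascending):
  Chen: 60
  Bea: 63
  Wendy: 80
  Olivia: 95
  Grace: 100


ANSWER: Chen, Bea, Wendy, Olivia, Grace


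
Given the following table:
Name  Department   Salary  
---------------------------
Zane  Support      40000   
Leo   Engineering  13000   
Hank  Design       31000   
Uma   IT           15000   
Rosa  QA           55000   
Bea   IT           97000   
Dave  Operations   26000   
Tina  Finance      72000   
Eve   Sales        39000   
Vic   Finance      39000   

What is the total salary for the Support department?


Support department members:
  Zane: 40000
Total = 40000 = 40000

ANSWER: 40000


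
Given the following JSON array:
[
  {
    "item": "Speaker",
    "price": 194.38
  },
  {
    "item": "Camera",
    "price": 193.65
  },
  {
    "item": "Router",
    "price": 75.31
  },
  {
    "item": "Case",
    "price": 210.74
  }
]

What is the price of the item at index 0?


Array index 0 -> Speaker
price = 194.38

ANSWER: 194.38


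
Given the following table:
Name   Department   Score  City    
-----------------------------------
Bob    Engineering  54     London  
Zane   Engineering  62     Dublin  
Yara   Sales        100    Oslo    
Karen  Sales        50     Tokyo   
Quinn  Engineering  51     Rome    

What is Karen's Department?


Row 4: Karen
Department = Sales

ANSWER: Sales
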